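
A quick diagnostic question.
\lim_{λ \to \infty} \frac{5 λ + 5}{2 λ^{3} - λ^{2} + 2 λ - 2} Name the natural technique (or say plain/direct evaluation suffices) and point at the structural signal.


Technique: dominant-term comparison — growth-rate triage: the leading powers of λ decide the limit, everything else is noise. Viewed as a single quotient this is an ∞/∞ form — an at-infinity application of l'Hôpital's rule would also resolve it; comparing leading growth reads the answer without differentiating.


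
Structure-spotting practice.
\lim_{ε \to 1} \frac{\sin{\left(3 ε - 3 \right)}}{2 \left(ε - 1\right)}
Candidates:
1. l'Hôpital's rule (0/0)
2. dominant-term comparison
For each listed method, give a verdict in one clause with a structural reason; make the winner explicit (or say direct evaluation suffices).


Method: l'Hôpital's rule (0/0) — plug in 1: top and bottom both hit zero, so differentiate each and retry. Known elementary limits would finish this too — the rule just bypasses the case analysis.
- l'Hôpital's rule (0/0): a fit — the right tool for this form.
- dominant-term comparison: this limit is not decided by comparing polynomial growth at infinity.


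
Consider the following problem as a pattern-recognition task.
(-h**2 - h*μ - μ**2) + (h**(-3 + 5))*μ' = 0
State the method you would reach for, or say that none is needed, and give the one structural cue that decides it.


Method: the homogeneous substitution — solved for the derivative, the right side is unchanged under scaling h and μ together — it depends only on the ratio μ/h, so substitute a single ratio variable.


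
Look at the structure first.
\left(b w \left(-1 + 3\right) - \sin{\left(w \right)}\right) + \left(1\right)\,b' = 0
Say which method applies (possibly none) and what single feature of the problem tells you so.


Verdict: a linear integrating factor — linear in the unknown with genuine forcing: multiply through by the exponential of the integrated coefficient and the left side closes into one derivative.


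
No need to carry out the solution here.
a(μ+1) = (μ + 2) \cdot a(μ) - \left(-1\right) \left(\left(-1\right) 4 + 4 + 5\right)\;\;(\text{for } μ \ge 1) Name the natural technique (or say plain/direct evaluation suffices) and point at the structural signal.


Diagnosis: a summation factor — first-order, linear, moving coefficient μ + 2: the discrete analogue of an integrating factor handles it.


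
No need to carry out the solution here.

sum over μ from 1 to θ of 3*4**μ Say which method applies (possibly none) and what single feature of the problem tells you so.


Method: the geometric series formula — term-over-term division gives 4 every time — index-free ratio, geometric sum formula applies.


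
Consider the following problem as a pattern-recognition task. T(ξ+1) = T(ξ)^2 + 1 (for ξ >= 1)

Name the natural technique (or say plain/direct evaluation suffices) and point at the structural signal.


Technique: no special technique — this one you iterate or analyze qualitatively: the nonlinearity defeats linear solution methods.


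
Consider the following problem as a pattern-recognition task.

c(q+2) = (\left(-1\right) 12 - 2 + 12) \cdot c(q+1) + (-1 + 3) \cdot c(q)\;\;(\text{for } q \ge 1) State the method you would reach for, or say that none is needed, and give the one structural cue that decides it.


Diagnosis: the characteristic-root method — this is the constant-coefficient homogeneous case — the whole solution in q reduces to a polynomial's roots.


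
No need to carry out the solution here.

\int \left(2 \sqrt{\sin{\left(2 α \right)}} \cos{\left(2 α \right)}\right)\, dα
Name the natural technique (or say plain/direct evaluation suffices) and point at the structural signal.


Best approach: u-substitution — everything non-trivial happens through the inner expression \sin{\left(2 α \right)}, and its derivative accounts for the remaining factor up to a constant, so set u = \sin{\left(2 α \right)}.


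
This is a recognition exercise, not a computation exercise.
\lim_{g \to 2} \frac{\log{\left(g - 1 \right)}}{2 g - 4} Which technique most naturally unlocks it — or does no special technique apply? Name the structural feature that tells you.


Best approach: l'Hôpital's rule (0/0) — the 0/0 form at 2 is the signature situation for l'Hôpital's rule. Expanding numerator and denominator to first order gives the same value — the rule automates exactly that.


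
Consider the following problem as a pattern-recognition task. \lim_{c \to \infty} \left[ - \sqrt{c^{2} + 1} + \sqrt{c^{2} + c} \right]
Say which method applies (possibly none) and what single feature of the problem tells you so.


Best approach: conjugate multiplication — turning the difference into a conjugate-rationalized ratio makes the limit readable.


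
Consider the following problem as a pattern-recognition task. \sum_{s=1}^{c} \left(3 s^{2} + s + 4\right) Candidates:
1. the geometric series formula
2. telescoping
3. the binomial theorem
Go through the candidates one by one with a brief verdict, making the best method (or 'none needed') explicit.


Best approach: no special technique — no cancellation, no constant ratio, no binomial weights — just polynomial terms summed directly.
- the geometric series formula — consecutive terms are not related by a fixed multiplier.
- telescoping — the summand is not presented as a shifted difference — a telescoping rewrite may exist, but the displayed structure does not offer one.
- the binomial theorem: no binomial coefficients pair up with complementary powers here.


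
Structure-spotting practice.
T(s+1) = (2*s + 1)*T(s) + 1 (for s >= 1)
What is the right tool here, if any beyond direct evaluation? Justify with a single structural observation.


Technique: a summation factor — because the multiplier 2*s + 1 is index-dependent, divide through by its running product and sum the resulting differences.


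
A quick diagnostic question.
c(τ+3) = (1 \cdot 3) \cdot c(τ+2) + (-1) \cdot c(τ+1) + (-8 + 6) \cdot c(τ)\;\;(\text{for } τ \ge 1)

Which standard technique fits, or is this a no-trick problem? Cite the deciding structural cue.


Best approach: the characteristic-root method — the recurrence is linear and homogeneous with constant coefficients, so the ansatz r^τ turns it into a polynomial equation for r.


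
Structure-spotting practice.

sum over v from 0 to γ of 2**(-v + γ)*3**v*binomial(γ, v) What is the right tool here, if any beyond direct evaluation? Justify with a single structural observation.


Best approach: the binomial theorem — the binomial coefficients weight matched powers of 3 and 2, which is exactly the expansion of a binomial power.


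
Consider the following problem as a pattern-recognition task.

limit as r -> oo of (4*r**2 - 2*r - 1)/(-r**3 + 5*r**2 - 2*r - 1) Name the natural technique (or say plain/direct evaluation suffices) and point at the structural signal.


Diagnosis: dominant-term comparison — as r grows, only the highest-degree terms matter — compare leading terms and read the limit off. l'Hôpital's at-infinity variant applies to the expression viewed as a single quotient; the leading-term comparison is the direct route.


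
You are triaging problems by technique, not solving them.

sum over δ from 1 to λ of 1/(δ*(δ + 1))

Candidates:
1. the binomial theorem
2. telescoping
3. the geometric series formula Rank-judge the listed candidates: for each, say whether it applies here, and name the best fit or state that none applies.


Best approach: telescoping — rewrite 1/(δ*(δ + 1)) as simple fractions and successive terms eat each other — only the edges survive.
- the binomial theorem — the summand does not match any term pattern of an expanded binomial power.
- telescoping — yes — fits the structure here.
- the geometric series formula — the ratio of consecutive terms depends on the index.


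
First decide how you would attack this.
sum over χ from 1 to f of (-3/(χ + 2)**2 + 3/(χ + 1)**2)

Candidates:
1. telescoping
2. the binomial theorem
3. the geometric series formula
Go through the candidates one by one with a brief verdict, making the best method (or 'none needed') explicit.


Diagnosis: telescoping — this sum is a zipper: each term contributes 3/(χ + 1)**2 and removes the next index's value, which the following term puts back, closing term by term.
- telescoping: applies; the problem has the shape this method handles.
- the binomial theorem: there is no sum-raised-to-a-power identity hiding in these terms.
- the geometric series formula — the term-to-term ratio changes with the index, so the geometric formula cannot close it.


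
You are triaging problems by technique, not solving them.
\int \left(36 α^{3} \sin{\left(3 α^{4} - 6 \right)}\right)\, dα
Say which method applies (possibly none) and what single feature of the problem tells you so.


Verdict: u-substitution — everything non-trivial happens through the inner expression 3 α^{4} - 6, and its derivative accounts for the remaining factor up to a constant, so set u = 3 α^{4} - 6.


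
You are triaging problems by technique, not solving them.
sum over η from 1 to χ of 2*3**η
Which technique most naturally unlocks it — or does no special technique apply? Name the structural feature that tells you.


Best approach: the geometric series formula — each term is 3 times the previous one, so the geometric-series formula applies directly.


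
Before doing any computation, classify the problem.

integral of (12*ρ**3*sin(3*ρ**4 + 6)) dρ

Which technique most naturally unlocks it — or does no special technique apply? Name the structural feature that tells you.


Verdict: u-substitution — spotting that 12*ρ**3 is a constant multiple of the derivative of 3*ρ**4 + 6 is the key observation — substitute u = 3*ρ**4 + 6 and the integral becomes one-dimensional in u.


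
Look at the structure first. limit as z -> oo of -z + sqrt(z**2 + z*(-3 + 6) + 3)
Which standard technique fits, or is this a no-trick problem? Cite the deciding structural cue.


Best approach: conjugate multiplication — two divergent pieces with a minus sign between them and a radical in the mix: rationalize sqrt(z**2 + z*(-3 + 6) + 3) - z before any limit law applies.


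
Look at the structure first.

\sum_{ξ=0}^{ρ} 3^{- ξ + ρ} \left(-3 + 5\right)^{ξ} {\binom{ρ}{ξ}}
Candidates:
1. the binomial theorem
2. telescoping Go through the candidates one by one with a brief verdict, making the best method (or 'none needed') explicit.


Technique: the binomial theorem — terms weighting {\binom{ρ}{ξ}} against matched powers of (-3 + 5) and 3 reassemble into ((-3 + 5) + 3)^ρ by the binomial theorem.
- the binomial theorem: applies; the problem has the shape this method handles.
- telescoping — as presented, consecutive terms share no shifted copy to cancel against — no rewrite is on display to change that.


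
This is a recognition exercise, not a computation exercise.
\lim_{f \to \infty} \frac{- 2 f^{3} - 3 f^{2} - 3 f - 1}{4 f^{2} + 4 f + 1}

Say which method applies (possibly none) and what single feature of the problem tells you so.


Best approach: dominant-term comparison — divide by the highest power of f present: lower-order terms vanish and the dominant ratio remains. As a single quotient, the ∞/∞ shape would yield to repeated differentiation as well — the growth comparison gets there in one look.


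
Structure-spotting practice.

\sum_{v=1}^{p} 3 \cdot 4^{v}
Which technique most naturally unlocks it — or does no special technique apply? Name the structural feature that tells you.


Technique: the geometric series formula — term-over-term division gives 4 every time — index-free ratio, geometric sum formula applies.


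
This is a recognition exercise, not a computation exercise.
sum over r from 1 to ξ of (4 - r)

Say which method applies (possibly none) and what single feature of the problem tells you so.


Verdict: no special technique — nothing telescopes and nothing is geometric; polynomial terms in r sum term by term.


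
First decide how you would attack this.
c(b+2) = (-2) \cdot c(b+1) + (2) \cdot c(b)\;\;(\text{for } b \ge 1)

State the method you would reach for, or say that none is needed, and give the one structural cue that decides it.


Technique: the characteristic-root method — because shifting b leaves the equation's coefficients unchanged, exponential trials reduce it to algebra.


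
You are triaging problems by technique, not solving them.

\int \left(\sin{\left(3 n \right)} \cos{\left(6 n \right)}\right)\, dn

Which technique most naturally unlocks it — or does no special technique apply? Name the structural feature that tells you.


Diagnosis: a trigonometric identity — the identity turns \sin{\left(3 n \right)} \cos{\left(6 n \right)} into two lone cosines/sines, each trivially integrable.


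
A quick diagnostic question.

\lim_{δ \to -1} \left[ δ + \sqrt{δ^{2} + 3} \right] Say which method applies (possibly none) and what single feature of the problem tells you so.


Diagnosis: no special technique — the expression is continuous at the evaluation point — substitute directly; no indeterminate form appears.


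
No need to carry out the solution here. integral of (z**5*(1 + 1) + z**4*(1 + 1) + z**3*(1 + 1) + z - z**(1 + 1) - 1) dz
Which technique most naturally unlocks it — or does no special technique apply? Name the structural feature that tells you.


Method: no special technique — the integrand is a sum of constant multiples of powers of z — integrate term by term.


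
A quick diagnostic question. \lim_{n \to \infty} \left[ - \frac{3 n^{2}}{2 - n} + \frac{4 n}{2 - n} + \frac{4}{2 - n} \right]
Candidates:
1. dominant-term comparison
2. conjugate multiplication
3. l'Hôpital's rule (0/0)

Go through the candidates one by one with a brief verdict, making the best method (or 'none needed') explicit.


Method: dominant-term comparison — at large n only the top-degree terms survive; compare the leading terms and the limit falls out.
- dominant-term comparison: applicable, and directly so.
- conjugate multiplication: there are no radicals in tension whose conjugate would simplify matters.
- l'Hôpital's rule (0/0): no 0/0 form appears: written as one quotient, top and bottom both grow without bound, and the ratio is decided by their leading terms.


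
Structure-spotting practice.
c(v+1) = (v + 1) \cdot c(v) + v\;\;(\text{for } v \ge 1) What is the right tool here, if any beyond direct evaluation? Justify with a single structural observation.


Technique: a summation factor — first-order, linear, moving coefficient v + 1: the discrete analogue of an integrating factor handles it.


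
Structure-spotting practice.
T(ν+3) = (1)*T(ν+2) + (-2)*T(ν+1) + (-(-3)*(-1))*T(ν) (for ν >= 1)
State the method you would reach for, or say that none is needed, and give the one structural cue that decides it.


Verdict: the characteristic-root method — try a geometric ansatz r^ν: constant coefficients turn the recurrence into one polynomial equation in r.


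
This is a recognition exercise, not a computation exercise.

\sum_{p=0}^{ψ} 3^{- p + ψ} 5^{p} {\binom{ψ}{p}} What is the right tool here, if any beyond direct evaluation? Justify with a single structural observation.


Best approach: the binomial theorem — the summand is term p of a binomial expansion in 5 and 3; the whole sum is a single power.


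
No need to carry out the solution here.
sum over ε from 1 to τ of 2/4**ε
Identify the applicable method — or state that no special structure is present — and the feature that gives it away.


Method: the geometric series formula — consecutive terms stand in a fixed index-free ratio — the geometric sum formula closes it.


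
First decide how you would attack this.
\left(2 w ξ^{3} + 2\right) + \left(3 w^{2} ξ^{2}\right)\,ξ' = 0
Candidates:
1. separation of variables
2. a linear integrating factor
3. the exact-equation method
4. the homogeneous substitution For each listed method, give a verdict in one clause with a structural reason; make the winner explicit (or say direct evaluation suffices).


Method: the exact-equation method — because the two cross partials coincide, the form is conservative as written — recover its potential in (w, ξ).
- separation of variables — the two dependences are entangled, not a clean product of one-variable pieces.
- a linear integrating factor — a nonlinear term in the unknown puts this outside the integrating-factor template.
- the exact-equation method: applicable, and directly so.
- the homogeneous substitution — the ratio of the variables does not determine the slope.


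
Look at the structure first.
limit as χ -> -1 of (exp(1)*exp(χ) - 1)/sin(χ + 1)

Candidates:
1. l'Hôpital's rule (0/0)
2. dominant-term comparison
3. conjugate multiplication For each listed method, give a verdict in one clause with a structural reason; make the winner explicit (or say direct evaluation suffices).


Technique: l'Hôpital's rule (0/0) — numerator and denominator both vanish at -1 — a genuine 0/0 form, which is exactly when l'Hôpital applies. A first-order expansion at the point is an equally standard path; the rule packages it.
- l'Hôpital's rule (0/0): applies; the problem has the shape this method handles.
- dominant-term comparison — this limit is not decided by comparing polynomial growth at infinity.
- conjugate multiplication — no divergent radical difference is present for a conjugate pair to cancel.


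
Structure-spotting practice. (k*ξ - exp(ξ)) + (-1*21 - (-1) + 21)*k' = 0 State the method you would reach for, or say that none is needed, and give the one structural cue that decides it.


Technique: a linear integrating factor — first power of k, nonzero forcing: the integrating-factor recipe applies verbatim with p = ξ.


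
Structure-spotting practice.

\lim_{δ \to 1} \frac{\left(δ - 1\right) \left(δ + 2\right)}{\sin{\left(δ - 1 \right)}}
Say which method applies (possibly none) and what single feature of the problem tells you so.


Diagnosis: l'Hôpital's rule (0/0) — the 0/0 form at 1 is the signature situation for l'Hôpital's rule. A first-order expansion at the point is an equally standard path; the rule packages it.


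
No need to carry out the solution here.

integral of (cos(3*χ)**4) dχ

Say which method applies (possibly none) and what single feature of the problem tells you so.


Best approach: a trigonometric identity — the even trigonometric power cos(3*χ)**4 reduces by a double-angle identity before any integration is attempted.


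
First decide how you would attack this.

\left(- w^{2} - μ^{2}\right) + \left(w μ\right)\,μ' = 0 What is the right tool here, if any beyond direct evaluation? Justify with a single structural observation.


Technique: the homogeneous substitution — the slope's numerator and denominator share total degree; set v = μ/w and the equation drops to separable form. A Bernoulli rewrite works here as the equation stands — the homogeneous substitution is the more immediate reading.


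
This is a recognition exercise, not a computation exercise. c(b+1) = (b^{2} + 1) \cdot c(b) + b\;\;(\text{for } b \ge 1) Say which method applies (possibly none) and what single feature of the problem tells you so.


Technique: a summation factor — the coefficient b^{2} + 1 drifts with the index, so no fixed root exists; normalizing by the cumulative product telescopes it.


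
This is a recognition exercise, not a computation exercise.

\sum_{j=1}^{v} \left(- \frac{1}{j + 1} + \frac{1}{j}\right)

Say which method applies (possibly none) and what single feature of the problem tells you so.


Technique: telescoping — a difference of consecutive values of one function (\frac{1}{j} at one index and the next) — telescoping by construction.


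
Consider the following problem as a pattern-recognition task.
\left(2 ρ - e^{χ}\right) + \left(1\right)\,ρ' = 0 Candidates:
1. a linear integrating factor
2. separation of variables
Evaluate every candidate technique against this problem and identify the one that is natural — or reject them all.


Diagnosis: a linear integrating factor — the unknown enters only to the first power against a nonzero forcing term — the integrating-factor template applies directly.
- a linear integrating factor: yes, a natural case for it.
- separation of variables — the two dependences are entangled, not a clean product of one-variable pieces.


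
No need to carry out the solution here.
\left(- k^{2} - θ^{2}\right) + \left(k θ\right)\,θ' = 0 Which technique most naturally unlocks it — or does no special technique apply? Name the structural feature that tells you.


Method: the homogeneous substitution — the slope is degree-zero homogeneous: the ratio substitution v = θ/k collapses it. Rearranged, this also fits the Bernoulli template directly; the homogeneous substitution reads the structure without the rearrangement.


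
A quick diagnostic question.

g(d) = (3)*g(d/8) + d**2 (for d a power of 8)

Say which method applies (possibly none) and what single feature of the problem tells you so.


Technique: the master substitution — index division is the fingerprint: d/8 in the recursive call means substitute d = 8^m.


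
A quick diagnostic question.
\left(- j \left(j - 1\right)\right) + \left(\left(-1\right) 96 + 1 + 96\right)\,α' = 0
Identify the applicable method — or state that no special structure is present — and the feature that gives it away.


Best approach: no special technique — the slope is a function of j alone, so integrate both sides directly.


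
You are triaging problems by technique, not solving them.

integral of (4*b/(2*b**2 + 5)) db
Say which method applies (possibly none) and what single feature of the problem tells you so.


Method: u-substitution — read it as f(2*b**2 + 5) times a constant multiple of d(2*b**2 + 5): one substitution, u = 2*b**2 + 5, finishes it.


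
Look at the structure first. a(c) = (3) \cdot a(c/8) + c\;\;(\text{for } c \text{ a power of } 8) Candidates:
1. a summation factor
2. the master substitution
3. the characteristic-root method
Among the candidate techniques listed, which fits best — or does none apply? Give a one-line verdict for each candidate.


Verdict: the master substitution — the argument shrinks by the factor 8, so measure the index on a logarithmic scale and the recursion becomes a shift.
- a summation factor: the recursion divides its index rather than shifting it — there is no previous-term chain for a summation factor to telescope.
- the master substitution — yes — fits the structure here.
- the characteristic-root method: the recursion divides its index rather than shifting it — outside the constant-shift family the root method covers.


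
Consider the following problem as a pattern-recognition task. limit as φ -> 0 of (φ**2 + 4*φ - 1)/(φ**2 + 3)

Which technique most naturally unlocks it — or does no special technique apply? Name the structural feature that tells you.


Technique: no special technique — the expression is continuous at the evaluation point — substitute directly; no indeterminate form appears.


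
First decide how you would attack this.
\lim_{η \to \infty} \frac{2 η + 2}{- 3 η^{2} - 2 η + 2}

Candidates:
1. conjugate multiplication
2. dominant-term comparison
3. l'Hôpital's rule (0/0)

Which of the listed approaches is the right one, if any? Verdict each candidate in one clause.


Diagnosis: dominant-term comparison — divide by the highest power of η present: lower-order terms vanish and the dominant ratio remains.
- conjugate multiplication — there is no infinity-minus-infinity radical difference to rationalize.
- dominant-term comparison — a fit — the right tool for this form.
- l'Hôpital's rule (0/0) — viewed as a single quotient this runs to ∞/∞, not the 0/0 clash this candidate addresses; an at-infinity variant of the rule would resolve it, but comparing leading growth reads the answer without differentiating.


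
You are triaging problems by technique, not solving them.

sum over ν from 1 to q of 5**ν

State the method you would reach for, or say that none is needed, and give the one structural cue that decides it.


Method: the geometric series formula — each summand is the previous one scaled by 5; that constant multiplier is itself the geometric structure.


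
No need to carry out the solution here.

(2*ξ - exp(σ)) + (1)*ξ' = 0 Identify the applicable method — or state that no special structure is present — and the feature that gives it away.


Verdict: a linear integrating factor — linear in the unknown with genuine forcing: multiply through by the exponential of the integrated coefficient and the left side closes into one derivative.


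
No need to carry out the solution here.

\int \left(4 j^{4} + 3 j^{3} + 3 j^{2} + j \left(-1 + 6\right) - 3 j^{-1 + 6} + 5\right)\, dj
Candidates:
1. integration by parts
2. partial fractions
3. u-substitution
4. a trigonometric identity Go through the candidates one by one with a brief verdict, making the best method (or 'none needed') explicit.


Technique: no special technique — a term-by-term power-rule job in j; no substitution or rearrangement earns its keep here.
- integration by parts — splitting off a factor buys nothing — the integrand integrates directly without parts.
- partial fractions: there is no rational-function structure to decompose.
- u-substitution — any workable substitution here is cosmetic — the integrand is already in directly integrable form.
- a trigonometric identity: there is no trigonometric structure at all — the integrand carries no sine or cosine to rewrite.


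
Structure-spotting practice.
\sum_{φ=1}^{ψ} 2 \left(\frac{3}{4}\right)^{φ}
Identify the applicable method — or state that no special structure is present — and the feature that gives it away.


Diagnosis: the geometric series formula — term-over-term division gives \frac{3}{4} every time — index-free ratio, geometric sum formula applies.


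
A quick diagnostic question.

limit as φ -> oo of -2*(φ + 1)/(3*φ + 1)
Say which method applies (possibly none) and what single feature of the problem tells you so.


Diagnosis: dominant-term comparison — divide through by the highest power of φ; every lower-order term dies and the dominant terms decide the limit. Viewed as a single quotient this is an ∞/∞ form — an at-infinity application of l'Hôpital's rule would also resolve it; comparing leading growth reads the answer without differentiating.


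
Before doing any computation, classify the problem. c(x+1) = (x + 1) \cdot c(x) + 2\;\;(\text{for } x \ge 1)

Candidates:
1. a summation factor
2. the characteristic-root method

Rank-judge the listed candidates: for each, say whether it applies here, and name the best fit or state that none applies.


Method: a summation factor — normalize by the running product of x + 1: the left side becomes a difference, and differences sum.
- a summation factor — applies; the problem has the shape this method handles.
- the characteristic-root method — an index-dependent weight blocks the pure exponential ansatz.


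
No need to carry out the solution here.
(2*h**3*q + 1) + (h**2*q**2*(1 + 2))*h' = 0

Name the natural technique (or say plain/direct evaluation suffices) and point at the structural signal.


Method: the exact-equation method — equality of cross partials is the green light — assemble the potential function term by term.


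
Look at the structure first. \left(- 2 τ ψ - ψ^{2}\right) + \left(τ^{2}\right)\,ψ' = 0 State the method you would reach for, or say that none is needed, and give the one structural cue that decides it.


Best approach: the homogeneous substitution — the slope is degree-zero homogeneous: the ratio substitution v = ψ/τ collapses it. Rearranged, this also fits the Bernoulli template directly; the homogeneous substitution reads the structure without the rearrangement.


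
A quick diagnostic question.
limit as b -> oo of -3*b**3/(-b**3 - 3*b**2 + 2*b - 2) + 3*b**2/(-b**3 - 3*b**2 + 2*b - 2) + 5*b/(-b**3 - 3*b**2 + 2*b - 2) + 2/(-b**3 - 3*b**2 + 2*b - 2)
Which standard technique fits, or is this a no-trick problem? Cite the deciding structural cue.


Diagnosis: dominant-term comparison — growth-rate triage: the leading powers of b decide the limit, everything else is noise. Viewed as a single quotient this is an ∞/∞ form — an at-infinity application of l'Hôpital's rule would also resolve it; comparing leading growth reads the answer without differentiating.


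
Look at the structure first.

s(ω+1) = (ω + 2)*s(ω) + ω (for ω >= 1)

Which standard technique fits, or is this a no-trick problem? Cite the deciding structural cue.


Diagnosis: a summation factor — it is first-order linear but the coefficient ω + 2 depends on the index, so multiply through by a summation factor to telescope it.


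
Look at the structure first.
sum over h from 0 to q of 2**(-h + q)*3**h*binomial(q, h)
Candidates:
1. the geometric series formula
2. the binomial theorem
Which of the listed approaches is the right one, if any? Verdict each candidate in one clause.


Best approach: the binomial theorem — binomial coefficients against complementary powers of 3 and 2: recognize the binomial expansion and resum.
- the geometric series formula: the term-to-term ratio changes with the index, so the geometric formula cannot close it.
- the binomial theorem — yes — fits the structure here.


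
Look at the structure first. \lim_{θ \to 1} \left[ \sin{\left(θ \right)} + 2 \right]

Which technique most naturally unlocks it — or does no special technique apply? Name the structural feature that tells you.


Technique: no special technique — the expression is continuous at the evaluation point — substitute directly; no indeterminate form appears.


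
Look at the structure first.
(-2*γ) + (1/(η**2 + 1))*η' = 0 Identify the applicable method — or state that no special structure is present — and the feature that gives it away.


Verdict: separation of variables — solved for the derivative, the right side splits multiplicatively into a function of each variable alone — divide and integrate each side. One could also solve this as an exact equation; with each coefficient in its own variable, separating is the same work with fewer steps.


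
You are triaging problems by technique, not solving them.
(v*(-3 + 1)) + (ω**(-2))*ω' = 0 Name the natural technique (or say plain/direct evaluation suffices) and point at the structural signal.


Verdict: separation of variables — separating collects all ω-dependence with the derivative and leaves all v-dependence opposite: variables separate. An exactness check succeeds on this form as well — separation and the potential function arrive at the same answer, separation more directly.


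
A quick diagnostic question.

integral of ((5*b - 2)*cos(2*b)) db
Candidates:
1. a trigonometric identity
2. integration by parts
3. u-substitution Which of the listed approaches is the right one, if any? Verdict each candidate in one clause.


Best approach: integration by parts — the integrand splits as 5*b - 2 times cos(2*b) — repeatedly differentiating the polynomial part kills it, which is the parts ladder.
- a trigonometric identity: no identity rewrites this into an easier trigonometric form.
- integration by parts — applies; the problem has the shape this method handles.
- u-substitution: no subexpression of the integrand serves as a whole-integral substitution inner — individual terms may offer their own, but none carries its derivative as a factor of the full integrand; a working change of variable would have to be constructed from outside the expression.


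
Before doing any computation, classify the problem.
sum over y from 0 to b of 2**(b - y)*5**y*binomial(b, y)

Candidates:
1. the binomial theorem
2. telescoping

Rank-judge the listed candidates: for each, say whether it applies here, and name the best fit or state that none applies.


Technique: the binomial theorem — binomial coefficients against complementary powers of 5 and 2: recognize the binomial expansion and resum.
- the binomial theorem — applicable, and directly so.
- telescoping: the summand is not presented as a shifted difference — a telescoping rewrite may exist, but the displayed structure does not offer one.


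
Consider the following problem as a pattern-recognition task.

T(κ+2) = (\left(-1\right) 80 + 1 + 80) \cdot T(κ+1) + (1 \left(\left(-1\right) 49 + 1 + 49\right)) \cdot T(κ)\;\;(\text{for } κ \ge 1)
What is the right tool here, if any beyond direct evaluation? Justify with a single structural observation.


Diagnosis: the characteristic-root method — every coefficient is a fixed number and the forcing is zero — substitute r^κ and read off the root equation.


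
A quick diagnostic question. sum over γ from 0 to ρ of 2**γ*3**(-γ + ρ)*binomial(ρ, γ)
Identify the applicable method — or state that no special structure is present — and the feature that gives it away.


Diagnosis: the binomial theorem — the binomial coefficients weight matched powers of 2 and 3, which is exactly the expansion of a binomial power.


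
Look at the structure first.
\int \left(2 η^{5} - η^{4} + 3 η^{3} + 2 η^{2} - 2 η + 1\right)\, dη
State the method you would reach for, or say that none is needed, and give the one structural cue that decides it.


Method: no special technique — every term is a constant multiple of a power of η; term-wise power-rule integration needs no preliminary transformation.


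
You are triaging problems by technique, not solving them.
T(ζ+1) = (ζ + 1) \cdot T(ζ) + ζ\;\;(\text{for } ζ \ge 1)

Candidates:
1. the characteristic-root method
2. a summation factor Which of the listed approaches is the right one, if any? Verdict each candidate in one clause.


Diagnosis: a summation factor — because the multiplier ζ + 1 is index-dependent, divide through by its running product and sum the resulting differences.
- the characteristic-root method: an index-dependent weight blocks the pure exponential ansatz.
- a summation factor — yes — fits the structure here.


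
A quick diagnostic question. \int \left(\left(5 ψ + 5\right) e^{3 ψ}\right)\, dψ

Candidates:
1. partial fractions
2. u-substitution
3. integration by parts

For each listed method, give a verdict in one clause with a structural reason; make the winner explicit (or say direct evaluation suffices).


Method: integration by parts — the integrand splits as 5 ψ + 5 times e^{3 ψ} — repeatedly differentiating the polynomial part kills it, which is the parts ladder.
- partial fractions — the expression is not a ratio of polynomials that decomposes further.
- u-substitution: no subexpression of the integrand pairs with its own derivative as a factor — individual terms may offer their own substitutions, but any change of variable covering the whole integral would have to be constructed from outside the expression.
- integration by parts — a fit — the right tool for this form.


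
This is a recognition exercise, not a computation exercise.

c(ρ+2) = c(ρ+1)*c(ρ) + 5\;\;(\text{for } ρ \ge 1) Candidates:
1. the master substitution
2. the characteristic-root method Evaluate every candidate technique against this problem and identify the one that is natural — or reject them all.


Best approach: no special technique — this one you iterate or analyze qualitatively: the nonlinearity defeats linear solution methods.
- the master substitution: with no divided-index recursive call, reindexing by powers of a base buys nothing.
- the characteristic-root method: nonlinearity rules out exponential-mode superposition from the start.


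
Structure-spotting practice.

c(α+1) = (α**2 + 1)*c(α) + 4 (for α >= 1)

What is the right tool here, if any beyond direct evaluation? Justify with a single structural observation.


Technique: a summation factor — it is first-order linear but the coefficient α**2 + 1 depends on the index, so multiply through by a summation factor to telescope it.


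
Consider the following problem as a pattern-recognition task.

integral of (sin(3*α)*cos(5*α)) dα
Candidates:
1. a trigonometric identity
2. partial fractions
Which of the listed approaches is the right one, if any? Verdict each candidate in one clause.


Technique: a trigonometric identity — sin(3*α)*cos(5*α) mixes two frequencies; the product-to-sum identity splits it into single-frequency sinusoids.
- a trigonometric identity: applies; the problem has the shape this method handles.
- partial fractions — there is no rational-function structure to decompose.


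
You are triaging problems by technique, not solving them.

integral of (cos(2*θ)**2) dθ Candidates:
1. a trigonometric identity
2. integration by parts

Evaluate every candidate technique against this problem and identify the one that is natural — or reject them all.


Diagnosis: a trigonometric identity — the even trigonometric power cos(2*θ)**2 reduces by a double-angle identity before any integration is attempted.
- a trigonometric identity — applicable, and directly so.
- integration by parts: not the natural route: no polynomial-kernel product appears — a recursive parts reduction of the trigonometric product exists, but the identity rewrite is direct.


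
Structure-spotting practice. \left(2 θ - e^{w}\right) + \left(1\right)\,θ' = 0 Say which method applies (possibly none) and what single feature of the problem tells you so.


Technique: a linear integrating factor — arrange it as θ' + 2·θ = (the forcing term) and the integrating factor does the rest.


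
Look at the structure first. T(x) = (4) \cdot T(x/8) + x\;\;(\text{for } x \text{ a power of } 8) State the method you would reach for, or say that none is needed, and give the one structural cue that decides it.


Best approach: the master substitution — treat m = log base 8 of x as the new clock: one recursion step advances m by one while x scales by 8.


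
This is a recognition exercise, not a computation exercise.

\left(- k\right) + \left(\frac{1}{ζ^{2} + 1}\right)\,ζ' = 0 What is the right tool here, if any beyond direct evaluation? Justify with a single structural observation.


Technique: separation of variables — separating collects all ζ-dependence with the derivative and leaves all k-dependence opposite: variables separate. An exactness check succeeds on this form as well — separation and the potential function arrive at the same answer, separation more directly.


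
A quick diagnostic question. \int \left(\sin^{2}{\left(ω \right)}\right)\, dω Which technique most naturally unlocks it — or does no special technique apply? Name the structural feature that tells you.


Method: a trigonometric identity — reduce \sin^{2}{\left(ω \right)} with the power-reduction formula and the integral becomes first-degree trigonometry.


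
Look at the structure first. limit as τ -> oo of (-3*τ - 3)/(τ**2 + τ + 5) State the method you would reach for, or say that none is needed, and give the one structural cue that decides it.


Diagnosis: dominant-term comparison — divide by the highest power of τ present: lower-order terms vanish and the dominant ratio remains. Differentiating the expression as a single quotient would eventually settle it as well; matching dominant growth settles it immediately.


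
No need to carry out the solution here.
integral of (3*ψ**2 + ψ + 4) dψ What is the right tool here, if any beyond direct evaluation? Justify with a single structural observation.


Method: no special technique — nothing composite, nothing rational, nothing trigonometric — each constant-multiple power of ψ integrates by the power rule alone.
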